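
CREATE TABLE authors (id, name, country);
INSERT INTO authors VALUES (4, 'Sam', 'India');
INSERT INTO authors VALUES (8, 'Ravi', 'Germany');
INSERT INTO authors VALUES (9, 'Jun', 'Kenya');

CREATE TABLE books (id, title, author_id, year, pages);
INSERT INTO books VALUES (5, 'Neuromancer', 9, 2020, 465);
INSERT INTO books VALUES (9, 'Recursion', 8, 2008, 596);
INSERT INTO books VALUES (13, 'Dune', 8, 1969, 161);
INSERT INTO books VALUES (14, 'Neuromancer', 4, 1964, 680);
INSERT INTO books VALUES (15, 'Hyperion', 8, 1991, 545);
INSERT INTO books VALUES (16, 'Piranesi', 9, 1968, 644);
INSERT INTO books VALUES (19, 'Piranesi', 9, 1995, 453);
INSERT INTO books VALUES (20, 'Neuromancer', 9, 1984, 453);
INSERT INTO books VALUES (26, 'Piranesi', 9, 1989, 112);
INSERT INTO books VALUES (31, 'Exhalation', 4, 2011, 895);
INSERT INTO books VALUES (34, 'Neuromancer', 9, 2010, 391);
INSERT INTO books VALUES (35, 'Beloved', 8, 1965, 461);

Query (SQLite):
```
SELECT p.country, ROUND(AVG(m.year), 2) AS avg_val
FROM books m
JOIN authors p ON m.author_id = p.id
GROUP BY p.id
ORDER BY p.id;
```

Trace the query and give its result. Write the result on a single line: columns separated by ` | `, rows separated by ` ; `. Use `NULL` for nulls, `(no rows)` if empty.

India | 1987.5 ; Germany | 1983.25 ; Kenya | 1994.33

Join each books row to its authors via author_id.
Group joined rows by authors.id; compute ROUND(AVG(m.year), 2) per group.
  4: ids {14, 31} → ROUND(AVG(m.year), 2)=1987.5
  8: ids {9, 13, 15, 35} → ROUND(AVG(m.year), 2)=1983.25
  9: ids {5, 16, 19, 20, 26, 34} → ROUND(AVG(m.year), 2)=1994.33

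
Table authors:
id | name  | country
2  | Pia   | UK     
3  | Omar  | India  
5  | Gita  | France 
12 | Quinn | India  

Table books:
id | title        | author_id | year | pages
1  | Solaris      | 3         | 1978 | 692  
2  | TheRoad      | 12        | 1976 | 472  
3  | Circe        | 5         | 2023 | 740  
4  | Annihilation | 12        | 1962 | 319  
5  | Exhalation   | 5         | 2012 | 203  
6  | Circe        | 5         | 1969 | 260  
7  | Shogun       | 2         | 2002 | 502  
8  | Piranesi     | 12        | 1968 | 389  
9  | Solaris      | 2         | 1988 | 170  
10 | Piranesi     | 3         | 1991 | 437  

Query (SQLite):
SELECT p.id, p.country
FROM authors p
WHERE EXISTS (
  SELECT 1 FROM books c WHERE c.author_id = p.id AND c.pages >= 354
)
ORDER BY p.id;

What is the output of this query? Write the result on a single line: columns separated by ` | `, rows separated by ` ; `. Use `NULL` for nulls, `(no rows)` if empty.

2 | UK ; 3 | India ; 5 | France ; 12 | India

For each authors row, check whether any books with matching author_id has pages >= 354.
Keep rows where that is true.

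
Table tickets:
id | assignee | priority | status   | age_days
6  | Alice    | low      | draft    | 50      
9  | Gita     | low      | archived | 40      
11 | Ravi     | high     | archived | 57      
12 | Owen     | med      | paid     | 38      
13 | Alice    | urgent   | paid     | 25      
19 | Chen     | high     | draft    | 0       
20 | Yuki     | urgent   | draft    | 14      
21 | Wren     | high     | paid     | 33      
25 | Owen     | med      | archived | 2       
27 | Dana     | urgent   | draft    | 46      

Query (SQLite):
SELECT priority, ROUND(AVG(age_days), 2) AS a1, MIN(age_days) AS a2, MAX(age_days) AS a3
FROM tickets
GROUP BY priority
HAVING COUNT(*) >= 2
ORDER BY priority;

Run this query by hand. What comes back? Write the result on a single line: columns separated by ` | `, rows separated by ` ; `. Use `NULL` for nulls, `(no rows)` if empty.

Group tickets by priority.
Per group compute: ROUND(AVG(age_days), 2), MIN(age_days), MAX(age_days).
HAVING: drop groups with fewer than 2 rows.
  high: ids {11, 19, 21} → ROUND(AVG(age_days), 2)=30, MIN(age_days)=0, MAX(age_days)=57
  low: ids {6, 9} → ROUND(AVG(age_days), 2)=45, MIN(age_days)=40, MAX(age_days)=50
  med: ids {12, 25} → ROUND(AVG(age_days), 2)=20, MIN(age_days)=2, MAX(age_days)=38
  urgent: ids {13, 20, 27} → ROUND(AVG(age_days), 2)=28.33, MIN(age_days)=14, MAX(age_days)=46

high | 30 | 0 | 57 ; low | 45 | 40 | 50 ; med | 20 | 2 | 38 ; urgent | 28.33 | 14 | 46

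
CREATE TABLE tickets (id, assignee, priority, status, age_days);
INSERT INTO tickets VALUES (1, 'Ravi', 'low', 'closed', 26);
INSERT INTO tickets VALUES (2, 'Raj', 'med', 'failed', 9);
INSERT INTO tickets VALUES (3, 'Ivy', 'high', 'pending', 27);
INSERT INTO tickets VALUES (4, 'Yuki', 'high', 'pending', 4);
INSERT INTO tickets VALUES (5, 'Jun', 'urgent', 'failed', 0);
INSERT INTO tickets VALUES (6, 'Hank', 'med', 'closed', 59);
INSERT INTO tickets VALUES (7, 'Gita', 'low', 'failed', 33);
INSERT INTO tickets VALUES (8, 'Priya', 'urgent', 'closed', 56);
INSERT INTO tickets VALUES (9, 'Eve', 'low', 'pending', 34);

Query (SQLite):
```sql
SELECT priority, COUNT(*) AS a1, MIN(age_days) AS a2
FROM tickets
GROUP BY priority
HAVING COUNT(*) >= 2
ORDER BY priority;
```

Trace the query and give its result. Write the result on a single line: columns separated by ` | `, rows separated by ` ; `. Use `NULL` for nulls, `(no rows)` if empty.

Group tickets by priority.
Per group compute: COUNT(*), MIN(age_days).
HAVING: drop groups with fewer than 2 rows.
  high: ids {3, 4} → COUNT(*)=2, MIN(age_days)=4
  low: ids {1, 7, 9} → COUNT(*)=3, MIN(age_days)=26
  med: ids {2, 6} → COUNT(*)=2, MIN(age_days)=9
  urgent: ids {5, 8} → COUNT(*)=2, MIN(age_days)=0

high | 2 | 4 ; low | 3 | 26 ; med | 2 | 9 ; urgent | 2 | 0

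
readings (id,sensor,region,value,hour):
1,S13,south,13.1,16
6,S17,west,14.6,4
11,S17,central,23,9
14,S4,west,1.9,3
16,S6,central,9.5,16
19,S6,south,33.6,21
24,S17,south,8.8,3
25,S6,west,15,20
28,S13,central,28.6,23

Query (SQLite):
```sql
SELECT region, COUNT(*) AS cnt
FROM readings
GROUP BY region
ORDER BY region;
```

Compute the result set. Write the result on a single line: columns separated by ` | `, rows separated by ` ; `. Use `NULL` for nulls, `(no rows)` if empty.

central | 3 ; south | 3 ; west | 3

Partition readings by region; compute COUNT(*) within each group.
  central: ids {11, 16, 28} → COUNT(*)=3
  south: ids {1, 19, 24} → COUNT(*)=3
  west: ids {6, 14, 25} → COUNT(*)=3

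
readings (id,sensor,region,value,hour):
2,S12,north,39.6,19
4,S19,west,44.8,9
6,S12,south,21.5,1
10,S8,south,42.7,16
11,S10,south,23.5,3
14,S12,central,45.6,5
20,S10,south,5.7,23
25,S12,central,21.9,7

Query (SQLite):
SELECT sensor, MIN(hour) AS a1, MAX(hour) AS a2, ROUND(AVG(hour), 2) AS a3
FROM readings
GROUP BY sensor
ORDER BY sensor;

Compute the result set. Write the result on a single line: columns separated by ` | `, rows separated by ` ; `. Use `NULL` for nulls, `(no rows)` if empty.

Group readings by sensor.
Per group compute: MIN(hour), MAX(hour), ROUND(AVG(hour), 2).
  S10: ids {11, 20} → MIN(hour)=3, MAX(hour)=23, ROUND(AVG(hour), 2)=13
  S12: ids {2, 6, 14, 25} → MIN(hour)=1, MAX(hour)=19, ROUND(AVG(hour), 2)=8
  S19: ids {4} → MIN(hour)=9, MAX(hour)=9, ROUND(AVG(hour), 2)=9
  S8: ids {10} → MIN(hour)=16, MAX(hour)=16, ROUND(AVG(hour), 2)=16

S10 | 3 | 23 | 13 ; S12 | 1 | 19 | 8 ; S19 | 9 | 9 | 9 ; S8 | 16 | 16 | 16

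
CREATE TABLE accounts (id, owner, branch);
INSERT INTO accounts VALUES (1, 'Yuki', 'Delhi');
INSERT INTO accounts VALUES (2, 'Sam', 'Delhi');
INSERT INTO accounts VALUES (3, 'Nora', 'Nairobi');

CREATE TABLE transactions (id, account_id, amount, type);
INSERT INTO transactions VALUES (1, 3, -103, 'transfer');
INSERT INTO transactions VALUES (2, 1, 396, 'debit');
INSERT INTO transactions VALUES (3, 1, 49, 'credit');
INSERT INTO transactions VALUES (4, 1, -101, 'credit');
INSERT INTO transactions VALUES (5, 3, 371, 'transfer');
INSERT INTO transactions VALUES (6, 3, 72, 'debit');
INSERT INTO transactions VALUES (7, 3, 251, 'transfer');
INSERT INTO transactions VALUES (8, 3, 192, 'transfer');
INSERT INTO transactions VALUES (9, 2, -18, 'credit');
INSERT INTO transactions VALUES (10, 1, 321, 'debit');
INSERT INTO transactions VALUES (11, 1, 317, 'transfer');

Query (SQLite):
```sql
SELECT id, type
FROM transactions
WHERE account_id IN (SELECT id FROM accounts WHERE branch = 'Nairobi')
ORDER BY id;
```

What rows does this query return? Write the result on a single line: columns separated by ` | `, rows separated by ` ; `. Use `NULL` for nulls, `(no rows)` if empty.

1 | transfer ; 5 | transfer ; 6 | debit ; 7 | transfer ; 8 | transfer

Inner query: accounts.id where branch = 'Nairobi'.
Outer: keep transactions rows whose account_id is in that set.
Inner query → {3}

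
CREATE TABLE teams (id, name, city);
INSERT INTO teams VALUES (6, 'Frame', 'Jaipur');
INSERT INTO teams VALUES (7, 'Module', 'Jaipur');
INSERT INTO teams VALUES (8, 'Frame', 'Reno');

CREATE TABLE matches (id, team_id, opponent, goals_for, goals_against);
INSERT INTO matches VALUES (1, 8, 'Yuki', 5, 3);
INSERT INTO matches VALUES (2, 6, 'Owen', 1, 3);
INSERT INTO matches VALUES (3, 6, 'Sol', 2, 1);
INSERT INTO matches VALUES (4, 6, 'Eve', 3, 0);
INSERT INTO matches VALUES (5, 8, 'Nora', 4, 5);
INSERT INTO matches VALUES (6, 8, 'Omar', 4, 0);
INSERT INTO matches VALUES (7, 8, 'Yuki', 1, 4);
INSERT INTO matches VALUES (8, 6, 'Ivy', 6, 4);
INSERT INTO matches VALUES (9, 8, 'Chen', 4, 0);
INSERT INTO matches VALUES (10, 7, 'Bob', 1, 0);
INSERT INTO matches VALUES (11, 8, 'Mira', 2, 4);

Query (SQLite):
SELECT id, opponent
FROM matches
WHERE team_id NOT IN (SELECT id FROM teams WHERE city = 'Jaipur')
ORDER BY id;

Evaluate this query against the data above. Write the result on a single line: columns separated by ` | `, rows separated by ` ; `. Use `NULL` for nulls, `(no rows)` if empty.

Inner query: teams.id where city = 'Jaipur'.
Outer: keep matches rows whose team_id is not in that set.
Inner query → {6, 7}

1 | Yuki ; 5 | Nora ; 6 | Omar ; 7 | Yuki ; 9 | Chen ; 11 | Mira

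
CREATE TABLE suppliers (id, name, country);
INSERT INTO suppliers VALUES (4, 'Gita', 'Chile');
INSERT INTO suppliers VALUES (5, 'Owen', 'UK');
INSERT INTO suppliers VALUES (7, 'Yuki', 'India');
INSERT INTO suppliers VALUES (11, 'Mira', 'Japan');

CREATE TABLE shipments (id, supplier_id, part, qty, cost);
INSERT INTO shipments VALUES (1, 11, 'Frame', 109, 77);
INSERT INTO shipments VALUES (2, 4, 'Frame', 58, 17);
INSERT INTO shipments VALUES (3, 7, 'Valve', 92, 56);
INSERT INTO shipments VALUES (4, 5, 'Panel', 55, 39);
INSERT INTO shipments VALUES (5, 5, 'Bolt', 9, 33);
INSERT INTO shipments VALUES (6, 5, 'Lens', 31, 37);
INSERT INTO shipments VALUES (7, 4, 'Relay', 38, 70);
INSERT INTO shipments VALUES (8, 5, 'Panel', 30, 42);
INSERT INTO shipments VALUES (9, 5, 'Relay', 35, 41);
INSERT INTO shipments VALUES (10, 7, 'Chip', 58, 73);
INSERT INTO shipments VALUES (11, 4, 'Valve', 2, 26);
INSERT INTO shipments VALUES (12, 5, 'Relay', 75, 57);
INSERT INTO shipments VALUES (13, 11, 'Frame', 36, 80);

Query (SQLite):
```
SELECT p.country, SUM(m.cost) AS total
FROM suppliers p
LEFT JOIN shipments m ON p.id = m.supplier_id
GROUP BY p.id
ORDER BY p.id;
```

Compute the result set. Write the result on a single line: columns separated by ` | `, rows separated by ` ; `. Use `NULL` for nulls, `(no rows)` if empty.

Chile | 113 ; UK | 249 ; India | 129 ; Japan | 157

LEFT JOIN keeps every suppliers row; unmatched ones get NULL for shipments columns.
Group by suppliers.id and compute SUM(m.cost). SUM over an all-NULL group is NULL.
  4: ids {2, 7, 11} → SUM(m.cost)=113
  5: ids {4, 5, 6, 8, 9, 12} → SUM(m.cost)=249
  7: ids {3, 10} → SUM(m.cost)=129
  11: ids {1, 13} → SUM(m.cost)=157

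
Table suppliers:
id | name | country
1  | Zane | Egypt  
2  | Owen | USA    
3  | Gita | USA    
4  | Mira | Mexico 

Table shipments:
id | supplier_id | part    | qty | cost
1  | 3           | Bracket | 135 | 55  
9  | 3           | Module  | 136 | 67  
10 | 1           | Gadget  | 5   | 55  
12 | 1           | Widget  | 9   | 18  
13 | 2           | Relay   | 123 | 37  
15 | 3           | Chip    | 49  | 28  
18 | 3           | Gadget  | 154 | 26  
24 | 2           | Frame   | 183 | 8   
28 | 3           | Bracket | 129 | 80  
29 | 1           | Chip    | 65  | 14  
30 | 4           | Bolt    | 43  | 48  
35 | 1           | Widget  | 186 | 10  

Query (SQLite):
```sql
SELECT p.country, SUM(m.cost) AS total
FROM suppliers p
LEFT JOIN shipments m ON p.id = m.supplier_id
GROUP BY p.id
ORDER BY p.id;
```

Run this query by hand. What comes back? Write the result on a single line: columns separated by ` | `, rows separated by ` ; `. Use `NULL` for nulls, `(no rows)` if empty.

Egypt | 97 ; USA | 45 ; USA | 256 ; Mexico | 48

LEFT JOIN keeps every suppliers row; unmatched ones get NULL for shipments columns.
Group by suppliers.id and compute SUM(m.cost). SUM over an all-NULL group is NULL.
  1: ids {10, 12, 29, 35} → SUM(m.cost)=97
  2: ids {13, 24} → SUM(m.cost)=45
  3: ids {1, 9, 15, 18, 28} → SUM(m.cost)=256
  4: ids {30} → SUM(m.cost)=48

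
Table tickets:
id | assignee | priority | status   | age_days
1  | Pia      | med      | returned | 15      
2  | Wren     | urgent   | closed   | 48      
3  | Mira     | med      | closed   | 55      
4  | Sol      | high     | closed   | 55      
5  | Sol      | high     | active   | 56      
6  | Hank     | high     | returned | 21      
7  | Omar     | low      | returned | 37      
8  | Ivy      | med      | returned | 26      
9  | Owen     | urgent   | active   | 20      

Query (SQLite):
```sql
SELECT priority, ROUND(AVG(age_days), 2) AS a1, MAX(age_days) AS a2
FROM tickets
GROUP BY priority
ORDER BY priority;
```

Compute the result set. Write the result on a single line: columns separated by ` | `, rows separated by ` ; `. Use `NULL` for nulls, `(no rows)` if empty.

Group tickets by priority.
Per group compute: ROUND(AVG(age_days), 2), MAX(age_days).
  high: ids {4, 5, 6} → ROUND(AVG(age_days), 2)=44, MAX(age_days)=56
  low: ids {7} → ROUND(AVG(age_days), 2)=37, MAX(age_days)=37
  med: ids {1, 3, 8} → ROUND(AVG(age_days), 2)=32, MAX(age_days)=55
  urgent: ids {2, 9} → ROUND(AVG(age_days), 2)=34, MAX(age_days)=48

high | 44 | 56 ; low | 37 | 37 ; med | 32 | 55 ; urgent | 34 | 48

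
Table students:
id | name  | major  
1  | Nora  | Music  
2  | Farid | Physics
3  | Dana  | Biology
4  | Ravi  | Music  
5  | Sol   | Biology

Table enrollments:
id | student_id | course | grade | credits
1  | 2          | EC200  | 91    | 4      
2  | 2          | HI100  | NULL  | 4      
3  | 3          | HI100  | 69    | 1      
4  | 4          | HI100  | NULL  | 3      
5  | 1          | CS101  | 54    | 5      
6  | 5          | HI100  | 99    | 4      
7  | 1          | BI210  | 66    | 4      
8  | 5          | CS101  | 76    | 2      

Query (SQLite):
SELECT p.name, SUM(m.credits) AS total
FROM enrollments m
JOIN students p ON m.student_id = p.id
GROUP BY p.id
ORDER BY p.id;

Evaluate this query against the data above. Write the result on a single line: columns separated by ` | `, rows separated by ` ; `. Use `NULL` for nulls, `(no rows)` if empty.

Nora | 9 ; Farid | 8 ; Dana | 1 ; Ravi | 3 ; Sol | 6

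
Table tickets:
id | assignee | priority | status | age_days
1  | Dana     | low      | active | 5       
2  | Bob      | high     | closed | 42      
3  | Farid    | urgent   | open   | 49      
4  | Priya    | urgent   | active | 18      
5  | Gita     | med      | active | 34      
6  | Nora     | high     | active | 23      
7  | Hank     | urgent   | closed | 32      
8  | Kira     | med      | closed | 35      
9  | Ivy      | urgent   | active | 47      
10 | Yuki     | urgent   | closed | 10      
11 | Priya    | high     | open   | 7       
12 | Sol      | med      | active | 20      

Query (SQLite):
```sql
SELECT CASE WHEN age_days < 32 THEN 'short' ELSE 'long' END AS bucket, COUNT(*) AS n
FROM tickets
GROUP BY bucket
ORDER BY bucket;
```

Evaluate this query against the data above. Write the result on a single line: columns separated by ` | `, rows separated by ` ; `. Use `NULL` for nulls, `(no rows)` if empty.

Bucket rows by age_days < 32 → 'short' else 'long'; count each bucket.

long | 6 ; short | 6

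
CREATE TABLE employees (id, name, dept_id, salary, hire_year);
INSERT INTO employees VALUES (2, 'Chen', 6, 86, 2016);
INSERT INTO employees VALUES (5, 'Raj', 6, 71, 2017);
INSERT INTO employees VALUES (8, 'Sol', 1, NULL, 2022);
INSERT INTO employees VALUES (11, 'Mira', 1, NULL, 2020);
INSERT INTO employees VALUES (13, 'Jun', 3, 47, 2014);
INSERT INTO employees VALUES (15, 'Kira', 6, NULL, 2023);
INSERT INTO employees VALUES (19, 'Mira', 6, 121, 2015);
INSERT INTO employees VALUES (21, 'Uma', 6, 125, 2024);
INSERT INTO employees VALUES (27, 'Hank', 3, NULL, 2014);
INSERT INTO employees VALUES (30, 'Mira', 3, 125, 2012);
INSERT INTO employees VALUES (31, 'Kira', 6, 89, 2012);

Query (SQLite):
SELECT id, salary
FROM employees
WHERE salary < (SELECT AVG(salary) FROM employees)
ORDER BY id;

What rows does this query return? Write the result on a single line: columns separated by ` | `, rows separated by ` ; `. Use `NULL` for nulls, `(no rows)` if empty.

2 | 86 ; 5 | 71 ; 13 | 47 ; 31 | 89

Scalar subquery: AVG(salary) over all employees rows = 94.857143 (≈; comparison uses full precision).
Keep rows where salary < that value.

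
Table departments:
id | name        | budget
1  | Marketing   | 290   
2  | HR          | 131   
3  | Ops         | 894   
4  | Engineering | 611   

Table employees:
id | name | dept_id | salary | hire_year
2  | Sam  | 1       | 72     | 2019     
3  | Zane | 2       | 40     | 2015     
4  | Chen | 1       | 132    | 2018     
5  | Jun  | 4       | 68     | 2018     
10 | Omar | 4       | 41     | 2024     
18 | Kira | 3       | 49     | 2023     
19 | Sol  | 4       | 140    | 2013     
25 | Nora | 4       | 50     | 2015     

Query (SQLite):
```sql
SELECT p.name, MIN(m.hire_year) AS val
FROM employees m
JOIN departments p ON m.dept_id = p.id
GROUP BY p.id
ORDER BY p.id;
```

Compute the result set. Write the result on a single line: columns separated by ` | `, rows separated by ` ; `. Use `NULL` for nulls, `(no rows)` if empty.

Join each employees row to its departments via dept_id.
Group joined rows by departments.id; compute MIN(m.hire_year) per group.
  1: ids {2, 4} → MIN(m.hire_year)=2018
  2: ids {3} → MIN(m.hire_year)=2015
  3: ids {18} → MIN(m.hire_year)=2023
  4: ids {5, 10, 19, 25} → MIN(m.hire_year)=2013

Marketing | 2018 ; HR | 2015 ; Ops | 2023 ; Engineering | 2013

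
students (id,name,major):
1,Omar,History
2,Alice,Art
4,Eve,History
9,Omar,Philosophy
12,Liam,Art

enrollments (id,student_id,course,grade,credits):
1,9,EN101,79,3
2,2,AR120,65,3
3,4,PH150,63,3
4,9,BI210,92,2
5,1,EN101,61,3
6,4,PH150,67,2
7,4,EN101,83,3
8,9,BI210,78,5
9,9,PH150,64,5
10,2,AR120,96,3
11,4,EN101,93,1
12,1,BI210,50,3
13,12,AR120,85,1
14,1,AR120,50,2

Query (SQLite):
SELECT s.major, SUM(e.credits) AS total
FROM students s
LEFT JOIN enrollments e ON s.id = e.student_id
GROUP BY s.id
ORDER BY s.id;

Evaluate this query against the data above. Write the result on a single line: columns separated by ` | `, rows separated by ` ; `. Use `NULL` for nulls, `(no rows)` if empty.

History | 8 ; Art | 6 ; History | 9 ; Philosophy | 15 ; Art | 1

LEFT JOIN keeps every students row; unmatched ones get NULL for enrollments columns.
Group by students.id and compute SUM(e.credits). SUM over an all-NULL group is NULL.
  1: ids {5, 12, 14} → SUM(e.credits)=8
  2: ids {2, 10} → SUM(e.credits)=6
  4: ids {3, 6, 7, 11} → SUM(e.credits)=9
  9: ids {1, 4, 8, 9} → SUM(e.credits)=15
  12: ids {13} → SUM(e.credits)=1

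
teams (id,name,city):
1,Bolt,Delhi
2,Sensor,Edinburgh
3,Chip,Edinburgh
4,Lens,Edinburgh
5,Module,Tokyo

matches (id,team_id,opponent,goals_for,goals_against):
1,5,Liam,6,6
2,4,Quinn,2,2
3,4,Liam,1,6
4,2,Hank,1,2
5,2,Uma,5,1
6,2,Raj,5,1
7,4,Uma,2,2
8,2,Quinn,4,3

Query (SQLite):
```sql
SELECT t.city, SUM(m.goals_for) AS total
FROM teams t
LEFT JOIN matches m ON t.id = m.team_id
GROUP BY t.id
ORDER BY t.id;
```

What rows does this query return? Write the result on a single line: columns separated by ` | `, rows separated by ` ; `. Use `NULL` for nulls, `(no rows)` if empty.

Delhi | NULL ; Edinburgh | 15 ; Edinburgh | NULL ; Edinburgh | 5 ; Tokyo | 6

LEFT JOIN keeps every teams row; unmatched ones get NULL for matches columns.
Group by teams.id and compute SUM(m.goals_for). SUM over an all-NULL group is NULL.
  1: ids {—} → SUM(m.goals_for)=NULL
  2: ids {4, 5, 6, 8} → SUM(m.goals_for)=15
  3: ids {—} → SUM(m.goals_for)=NULL
  4: ids {2, 3, 7} → SUM(m.goals_for)=5
  5: ids {1} → SUM(m.goals_for)=6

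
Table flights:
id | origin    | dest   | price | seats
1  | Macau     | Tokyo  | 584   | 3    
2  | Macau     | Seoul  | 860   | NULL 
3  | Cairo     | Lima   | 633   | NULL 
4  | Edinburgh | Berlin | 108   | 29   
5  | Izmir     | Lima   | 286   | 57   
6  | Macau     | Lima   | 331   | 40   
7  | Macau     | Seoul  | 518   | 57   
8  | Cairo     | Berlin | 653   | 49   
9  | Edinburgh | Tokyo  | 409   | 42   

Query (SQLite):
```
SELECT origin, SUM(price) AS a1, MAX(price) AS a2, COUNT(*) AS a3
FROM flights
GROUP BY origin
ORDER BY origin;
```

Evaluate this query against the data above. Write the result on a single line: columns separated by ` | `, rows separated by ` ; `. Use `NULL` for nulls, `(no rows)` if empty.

Group flights by origin.
Per group compute: SUM(price), MAX(price), COUNT(*).
  Cairo: ids {3, 8} → SUM(price)=1286, MAX(price)=653, COUNT(*)=2
  Edinburgh: ids {4, 9} → SUM(price)=517, MAX(price)=409, COUNT(*)=2
  Izmir: ids {5} → SUM(price)=286, MAX(price)=286, COUNT(*)=1
  Macau: ids {1, 2, 6, 7} → SUM(price)=2293, MAX(price)=860, COUNT(*)=4

Cairo | 1286 | 653 | 2 ; Edinburgh | 517 | 409 | 2 ; Izmir | 286 | 286 | 1 ; Macau | 2293 | 860 | 4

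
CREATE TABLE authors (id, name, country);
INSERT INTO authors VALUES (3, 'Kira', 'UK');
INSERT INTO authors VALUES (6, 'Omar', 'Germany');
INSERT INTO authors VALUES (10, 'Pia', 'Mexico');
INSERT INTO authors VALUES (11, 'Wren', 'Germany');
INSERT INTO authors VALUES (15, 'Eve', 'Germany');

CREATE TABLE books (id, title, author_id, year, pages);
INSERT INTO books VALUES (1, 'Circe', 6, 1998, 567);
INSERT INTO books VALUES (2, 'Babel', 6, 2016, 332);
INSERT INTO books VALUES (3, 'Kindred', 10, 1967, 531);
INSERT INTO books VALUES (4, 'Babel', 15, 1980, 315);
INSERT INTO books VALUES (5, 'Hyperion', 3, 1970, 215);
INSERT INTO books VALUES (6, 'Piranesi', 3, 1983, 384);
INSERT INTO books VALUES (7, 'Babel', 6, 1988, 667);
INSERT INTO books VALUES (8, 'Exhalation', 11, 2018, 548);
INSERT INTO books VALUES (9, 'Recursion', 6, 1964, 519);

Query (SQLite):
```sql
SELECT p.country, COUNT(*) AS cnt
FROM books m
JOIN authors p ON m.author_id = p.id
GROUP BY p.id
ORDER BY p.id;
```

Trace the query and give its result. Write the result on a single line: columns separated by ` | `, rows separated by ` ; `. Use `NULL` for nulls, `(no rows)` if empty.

UK | 2 ; Germany | 4 ; Mexico | 1 ; Germany | 1 ; Germany | 1

Join each books row to its authors via author_id.
Group joined rows by authors.id; compute COUNT(*) per group.
  3: ids {5, 6} → COUNT(*)=2
  6: ids {1, 2, 7, 9} → COUNT(*)=4
  10: ids {3} → COUNT(*)=1
  11: ids {8} → COUNT(*)=1
  15: ids {4} → COUNT(*)=1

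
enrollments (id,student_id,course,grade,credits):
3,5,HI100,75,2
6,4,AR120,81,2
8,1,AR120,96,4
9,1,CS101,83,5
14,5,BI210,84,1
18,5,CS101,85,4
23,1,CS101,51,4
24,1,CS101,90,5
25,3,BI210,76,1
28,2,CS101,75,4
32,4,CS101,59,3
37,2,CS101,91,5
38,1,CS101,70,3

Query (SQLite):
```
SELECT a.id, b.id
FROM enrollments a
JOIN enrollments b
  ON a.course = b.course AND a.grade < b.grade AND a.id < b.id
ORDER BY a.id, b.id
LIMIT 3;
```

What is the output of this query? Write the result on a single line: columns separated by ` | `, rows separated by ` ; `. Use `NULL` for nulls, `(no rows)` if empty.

6 | 8 ; 9 | 18 ; 9 | 24

Pairs (a,b) with same course, a.grade < b.grade, a.id < b.id.
course groups: AR120:{6,8} BI210:{14,25} CS101:{9,18,23,24,28,32,37,38} HI100:{3}
Ordered by (a.id, b.id); first 3.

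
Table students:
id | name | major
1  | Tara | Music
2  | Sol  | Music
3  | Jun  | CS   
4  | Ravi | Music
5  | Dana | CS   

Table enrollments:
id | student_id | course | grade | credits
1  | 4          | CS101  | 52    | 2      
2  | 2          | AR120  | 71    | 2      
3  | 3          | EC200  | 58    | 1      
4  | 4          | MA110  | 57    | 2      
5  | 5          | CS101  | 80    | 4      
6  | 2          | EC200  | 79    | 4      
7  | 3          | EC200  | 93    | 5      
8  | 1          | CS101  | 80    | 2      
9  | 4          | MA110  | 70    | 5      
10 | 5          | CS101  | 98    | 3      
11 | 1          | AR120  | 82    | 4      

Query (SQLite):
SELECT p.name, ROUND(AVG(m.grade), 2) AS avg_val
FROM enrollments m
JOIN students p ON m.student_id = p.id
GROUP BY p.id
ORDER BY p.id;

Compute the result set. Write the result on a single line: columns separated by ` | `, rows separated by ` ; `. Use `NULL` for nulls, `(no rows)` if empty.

Tara | 81 ; Sol | 75 ; Jun | 75.5 ; Ravi | 59.67 ; Dana | 89

Join each enrollments row to its students via student_id.
Group joined rows by students.id; compute ROUND(AVG(m.grade), 2) per group.
  1: ids {8, 11} → ROUND(AVG(m.grade), 2)=81
  2: ids {2, 6} → ROUND(AVG(m.grade), 2)=75
  3: ids {3, 7} → ROUND(AVG(m.grade), 2)=75.5
  4: ids {1, 4, 9} → ROUND(AVG(m.grade), 2)=59.67
  5: ids {5, 10} → ROUND(AVG(m.grade), 2)=89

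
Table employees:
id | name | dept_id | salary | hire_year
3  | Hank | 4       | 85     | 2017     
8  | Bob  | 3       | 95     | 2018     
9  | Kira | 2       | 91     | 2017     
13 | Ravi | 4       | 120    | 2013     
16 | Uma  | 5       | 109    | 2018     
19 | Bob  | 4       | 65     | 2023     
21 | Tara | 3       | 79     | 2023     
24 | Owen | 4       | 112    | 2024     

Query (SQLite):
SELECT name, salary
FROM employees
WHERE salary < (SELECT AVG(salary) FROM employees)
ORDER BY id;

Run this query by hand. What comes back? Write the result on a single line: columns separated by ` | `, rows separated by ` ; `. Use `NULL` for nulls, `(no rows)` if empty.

Hank | 85 ; Kira | 91 ; Bob | 65 ; Tara | 79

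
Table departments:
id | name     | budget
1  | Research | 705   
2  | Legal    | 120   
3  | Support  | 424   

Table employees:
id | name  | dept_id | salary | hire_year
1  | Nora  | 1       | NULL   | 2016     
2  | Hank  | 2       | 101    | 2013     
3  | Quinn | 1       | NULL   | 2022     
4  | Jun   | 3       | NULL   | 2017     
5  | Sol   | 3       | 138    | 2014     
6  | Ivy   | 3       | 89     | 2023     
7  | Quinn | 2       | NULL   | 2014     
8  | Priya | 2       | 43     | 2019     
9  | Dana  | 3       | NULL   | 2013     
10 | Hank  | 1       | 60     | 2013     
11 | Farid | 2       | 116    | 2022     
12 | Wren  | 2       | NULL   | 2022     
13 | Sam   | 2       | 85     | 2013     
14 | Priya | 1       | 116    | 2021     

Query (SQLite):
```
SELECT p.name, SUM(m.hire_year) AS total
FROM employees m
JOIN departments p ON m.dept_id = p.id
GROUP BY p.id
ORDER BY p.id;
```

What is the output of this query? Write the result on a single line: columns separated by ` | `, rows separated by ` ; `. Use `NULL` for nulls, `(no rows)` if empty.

Join each employees row to its departments via dept_id.
Group joined rows by departments.id; compute SUM(m.hire_year) per group.
  1: ids {1, 3, 10, 14} → SUM(m.hire_year)=8072
  2: ids {2, 7, 8, 11, 12, 13} → SUM(m.hire_year)=12103
  3: ids {4, 5, 6, 9} → SUM(m.hire_year)=8067

Research | 8072 ; Legal | 12103 ; Support | 8067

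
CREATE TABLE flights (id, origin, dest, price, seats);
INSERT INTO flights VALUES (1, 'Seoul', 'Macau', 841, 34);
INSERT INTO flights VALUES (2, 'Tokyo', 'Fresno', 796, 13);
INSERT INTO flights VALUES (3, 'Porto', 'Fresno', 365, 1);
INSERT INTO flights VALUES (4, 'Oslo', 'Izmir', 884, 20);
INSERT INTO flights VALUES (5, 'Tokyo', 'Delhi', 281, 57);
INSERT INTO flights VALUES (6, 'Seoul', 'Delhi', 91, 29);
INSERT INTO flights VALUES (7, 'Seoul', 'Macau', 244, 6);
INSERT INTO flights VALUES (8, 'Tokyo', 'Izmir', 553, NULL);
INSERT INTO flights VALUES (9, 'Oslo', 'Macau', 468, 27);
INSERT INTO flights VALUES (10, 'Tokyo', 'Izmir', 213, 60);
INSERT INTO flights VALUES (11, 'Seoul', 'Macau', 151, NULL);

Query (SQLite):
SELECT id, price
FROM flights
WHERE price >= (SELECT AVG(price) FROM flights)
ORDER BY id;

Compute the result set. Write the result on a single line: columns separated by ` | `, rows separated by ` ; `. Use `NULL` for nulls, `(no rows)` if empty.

1 | 841 ; 2 | 796 ; 4 | 884 ; 8 | 553 ; 9 | 468

Scalar subquery: AVG(price) over all flights rows = 444.272727 (≈; comparison uses full precision).
Keep rows where price >= that value.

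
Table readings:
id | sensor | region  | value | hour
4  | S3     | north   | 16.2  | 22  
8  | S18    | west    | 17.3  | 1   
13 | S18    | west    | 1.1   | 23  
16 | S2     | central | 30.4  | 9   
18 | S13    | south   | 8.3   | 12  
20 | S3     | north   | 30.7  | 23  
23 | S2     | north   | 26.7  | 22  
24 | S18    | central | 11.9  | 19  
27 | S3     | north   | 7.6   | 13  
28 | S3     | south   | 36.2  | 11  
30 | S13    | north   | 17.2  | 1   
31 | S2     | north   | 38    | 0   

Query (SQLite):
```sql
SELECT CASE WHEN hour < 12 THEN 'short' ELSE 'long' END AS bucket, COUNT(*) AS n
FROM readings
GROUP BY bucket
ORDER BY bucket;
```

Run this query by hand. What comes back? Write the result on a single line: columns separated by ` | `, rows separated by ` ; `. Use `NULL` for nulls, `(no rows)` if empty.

long | 7 ; short | 5

Bucket rows by hour < 12 → 'short' else 'long'; count each bucket.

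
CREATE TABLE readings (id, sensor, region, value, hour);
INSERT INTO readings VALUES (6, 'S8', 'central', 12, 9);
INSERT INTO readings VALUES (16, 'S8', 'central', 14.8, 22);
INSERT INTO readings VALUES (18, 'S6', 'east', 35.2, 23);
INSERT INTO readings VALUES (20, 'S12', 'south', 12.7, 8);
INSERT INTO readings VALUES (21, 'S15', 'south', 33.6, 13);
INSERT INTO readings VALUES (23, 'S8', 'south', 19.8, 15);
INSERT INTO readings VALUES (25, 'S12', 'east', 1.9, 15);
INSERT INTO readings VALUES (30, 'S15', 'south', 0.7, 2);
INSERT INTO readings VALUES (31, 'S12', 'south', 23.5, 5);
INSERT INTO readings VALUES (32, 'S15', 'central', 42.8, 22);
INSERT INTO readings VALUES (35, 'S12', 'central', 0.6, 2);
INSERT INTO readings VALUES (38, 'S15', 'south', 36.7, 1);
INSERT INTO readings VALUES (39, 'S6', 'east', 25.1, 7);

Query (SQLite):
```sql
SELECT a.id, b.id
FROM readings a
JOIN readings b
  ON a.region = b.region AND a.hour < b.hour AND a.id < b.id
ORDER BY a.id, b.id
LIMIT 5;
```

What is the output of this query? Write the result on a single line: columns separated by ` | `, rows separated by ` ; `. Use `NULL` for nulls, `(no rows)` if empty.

Pairs (a,b) with same region, a.hour < b.hour, a.id < b.id.
region groups: central:{6,16,32,35} east:{18,25,39} south:{20,21,23,30,31,38}
Ordered by (a.id, b.id); first 5.

6 | 16 ; 6 | 32 ; 20 | 21 ; 20 | 23 ; 21 | 23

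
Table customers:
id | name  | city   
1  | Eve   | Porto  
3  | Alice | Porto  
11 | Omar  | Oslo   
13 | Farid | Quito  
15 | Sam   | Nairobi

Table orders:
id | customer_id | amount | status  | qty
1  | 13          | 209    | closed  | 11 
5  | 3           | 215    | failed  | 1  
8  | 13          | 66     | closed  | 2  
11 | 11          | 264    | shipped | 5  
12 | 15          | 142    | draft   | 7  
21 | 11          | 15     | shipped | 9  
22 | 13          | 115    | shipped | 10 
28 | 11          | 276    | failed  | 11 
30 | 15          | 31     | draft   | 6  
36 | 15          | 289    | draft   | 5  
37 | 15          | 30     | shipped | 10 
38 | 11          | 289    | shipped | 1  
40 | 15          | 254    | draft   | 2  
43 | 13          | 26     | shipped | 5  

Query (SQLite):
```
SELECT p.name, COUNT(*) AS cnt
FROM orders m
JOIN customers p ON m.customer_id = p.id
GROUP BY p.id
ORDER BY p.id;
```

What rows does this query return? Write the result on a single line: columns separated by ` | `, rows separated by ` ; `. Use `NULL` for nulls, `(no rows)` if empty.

Alice | 1 ; Omar | 4 ; Farid | 4 ; Sam | 5

Join each orders row to its customers via customer_id.
Group joined rows by customers.id; compute COUNT(*) per group.
  3: ids {5} → COUNT(*)=1
  11: ids {11, 21, 28, 38} → COUNT(*)=4
  13: ids {1, 8, 22, 43} → COUNT(*)=4
  15: ids {12, 30, 36, 37, 40} → COUNT(*)=5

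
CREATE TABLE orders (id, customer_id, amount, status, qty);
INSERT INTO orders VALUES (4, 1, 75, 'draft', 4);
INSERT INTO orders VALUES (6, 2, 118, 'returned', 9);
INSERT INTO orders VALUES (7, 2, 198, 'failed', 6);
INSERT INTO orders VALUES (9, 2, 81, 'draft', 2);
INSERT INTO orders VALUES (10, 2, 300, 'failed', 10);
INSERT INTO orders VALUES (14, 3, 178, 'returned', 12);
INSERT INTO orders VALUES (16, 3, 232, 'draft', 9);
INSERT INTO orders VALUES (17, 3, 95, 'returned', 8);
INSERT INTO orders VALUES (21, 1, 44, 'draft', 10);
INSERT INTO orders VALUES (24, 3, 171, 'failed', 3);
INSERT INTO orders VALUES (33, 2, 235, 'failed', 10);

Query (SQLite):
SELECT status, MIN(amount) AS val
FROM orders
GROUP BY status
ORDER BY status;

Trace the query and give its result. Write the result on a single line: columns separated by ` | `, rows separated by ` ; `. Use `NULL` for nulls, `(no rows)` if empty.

Partition orders by status; compute MIN(amount) within each group.
  draft: ids {4, 9, 16, 21} → MIN(amount)=44
  failed: ids {7, 10, 24, 33} → MIN(amount)=171
  returned: ids {6, 14, 17} → MIN(amount)=95

draft | 44 ; failed | 171 ; returned | 95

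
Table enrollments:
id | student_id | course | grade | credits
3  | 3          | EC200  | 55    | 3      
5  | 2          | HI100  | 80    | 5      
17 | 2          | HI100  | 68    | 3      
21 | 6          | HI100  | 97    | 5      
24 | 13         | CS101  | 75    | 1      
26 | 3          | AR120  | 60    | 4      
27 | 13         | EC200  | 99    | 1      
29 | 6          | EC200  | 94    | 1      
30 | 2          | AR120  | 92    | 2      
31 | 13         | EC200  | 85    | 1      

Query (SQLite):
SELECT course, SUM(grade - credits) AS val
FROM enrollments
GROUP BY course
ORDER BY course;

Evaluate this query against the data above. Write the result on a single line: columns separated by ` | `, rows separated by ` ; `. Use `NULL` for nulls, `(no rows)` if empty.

For each row compute grade - credits.
Group by course; take SUM of the expression per group.
  AR120: ids {26, 30} → SUM(grade - credits)=146
  CS101: ids {24} → SUM(grade - credits)=74
  EC200: ids {3, 27, 29, 31} → SUM(grade - credits)=327
  HI100: ids {5, 17, 21} → SUM(grade - credits)=232

AR120 | 146 ; CS101 | 74 ; EC200 | 327 ; HI100 | 232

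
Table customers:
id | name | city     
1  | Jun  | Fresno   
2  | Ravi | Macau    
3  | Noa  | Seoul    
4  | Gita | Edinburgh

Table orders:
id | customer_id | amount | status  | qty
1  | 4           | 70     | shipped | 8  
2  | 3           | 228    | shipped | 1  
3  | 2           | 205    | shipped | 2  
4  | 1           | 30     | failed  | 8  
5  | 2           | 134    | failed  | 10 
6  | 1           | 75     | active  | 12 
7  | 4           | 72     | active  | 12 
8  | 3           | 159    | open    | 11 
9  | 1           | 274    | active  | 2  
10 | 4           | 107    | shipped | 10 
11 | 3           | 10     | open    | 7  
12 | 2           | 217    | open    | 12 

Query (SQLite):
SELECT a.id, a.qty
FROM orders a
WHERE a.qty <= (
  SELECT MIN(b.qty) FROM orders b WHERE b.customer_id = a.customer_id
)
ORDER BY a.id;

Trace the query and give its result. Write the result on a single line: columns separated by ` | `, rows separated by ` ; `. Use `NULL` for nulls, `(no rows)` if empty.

1 | 8 ; 2 | 1 ; 3 | 2 ; 9 | 2

For each orders row a, compute MIN(qty) over rows sharing a.customer_id.
Keep row a if a.qty <= that per-group MIN.
  customer_id=1: MIN(qty) = 2
  customer_id=2: MIN(qty) = 2
  customer_id=3: MIN(qty) = 1
  customer_id=4: MIN(qty) = 8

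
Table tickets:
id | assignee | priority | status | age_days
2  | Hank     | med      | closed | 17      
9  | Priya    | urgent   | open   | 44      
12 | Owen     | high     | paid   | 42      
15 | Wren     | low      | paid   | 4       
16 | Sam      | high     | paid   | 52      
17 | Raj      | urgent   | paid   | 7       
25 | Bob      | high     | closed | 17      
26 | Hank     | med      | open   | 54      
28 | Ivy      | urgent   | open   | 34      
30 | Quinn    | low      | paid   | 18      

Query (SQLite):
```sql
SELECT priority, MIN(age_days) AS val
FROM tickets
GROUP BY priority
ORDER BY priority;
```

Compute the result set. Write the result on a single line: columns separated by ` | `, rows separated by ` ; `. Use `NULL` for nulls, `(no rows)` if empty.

Partition tickets by priority; compute MIN(age_days) within each group.
  high: ids {12, 16, 25} → MIN(age_days)=17
  low: ids {15, 30} → MIN(age_days)=4
  med: ids {2, 26} → MIN(age_days)=17
  urgent: ids {9, 17, 28} → MIN(age_days)=7

high | 17 ; low | 4 ; med | 17 ; urgent | 7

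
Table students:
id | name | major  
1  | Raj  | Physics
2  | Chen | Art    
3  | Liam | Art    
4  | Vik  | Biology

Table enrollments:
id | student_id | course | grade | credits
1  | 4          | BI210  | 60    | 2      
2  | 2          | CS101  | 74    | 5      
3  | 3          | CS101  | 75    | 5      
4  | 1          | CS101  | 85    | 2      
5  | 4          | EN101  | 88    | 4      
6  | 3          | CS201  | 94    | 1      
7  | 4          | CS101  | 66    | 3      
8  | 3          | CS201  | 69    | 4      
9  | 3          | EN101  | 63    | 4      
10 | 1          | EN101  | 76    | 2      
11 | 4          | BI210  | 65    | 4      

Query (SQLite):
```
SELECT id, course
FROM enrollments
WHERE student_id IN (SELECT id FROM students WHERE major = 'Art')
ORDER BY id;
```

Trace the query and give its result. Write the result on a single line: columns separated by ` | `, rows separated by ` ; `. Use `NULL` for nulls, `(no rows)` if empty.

2 | CS101 ; 3 | CS101 ; 6 | CS201 ; 8 | CS201 ; 9 | EN101

Inner query: students.id where major = 'Art'.
Outer: keep enrollments rows whose student_id is in that set.
Inner query → {2, 3}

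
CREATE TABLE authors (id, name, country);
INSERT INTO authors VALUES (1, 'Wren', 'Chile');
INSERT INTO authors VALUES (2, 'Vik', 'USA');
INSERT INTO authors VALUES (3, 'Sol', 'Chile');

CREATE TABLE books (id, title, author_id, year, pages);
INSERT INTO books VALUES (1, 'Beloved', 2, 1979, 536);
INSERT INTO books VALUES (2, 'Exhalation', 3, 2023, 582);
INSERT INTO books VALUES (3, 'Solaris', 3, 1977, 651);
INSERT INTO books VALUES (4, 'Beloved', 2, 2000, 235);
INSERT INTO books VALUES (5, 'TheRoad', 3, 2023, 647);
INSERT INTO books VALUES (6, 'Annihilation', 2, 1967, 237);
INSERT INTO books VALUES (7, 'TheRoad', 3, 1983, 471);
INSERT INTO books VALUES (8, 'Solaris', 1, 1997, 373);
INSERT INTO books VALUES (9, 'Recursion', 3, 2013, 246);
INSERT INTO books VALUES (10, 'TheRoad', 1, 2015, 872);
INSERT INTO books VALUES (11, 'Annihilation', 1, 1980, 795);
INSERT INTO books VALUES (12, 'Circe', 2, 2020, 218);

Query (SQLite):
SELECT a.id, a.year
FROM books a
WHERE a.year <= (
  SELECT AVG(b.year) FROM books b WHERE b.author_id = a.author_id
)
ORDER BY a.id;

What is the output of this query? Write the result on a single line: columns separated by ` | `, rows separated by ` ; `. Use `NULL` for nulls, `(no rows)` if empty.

1 | 1979 ; 3 | 1977 ; 6 | 1967 ; 7 | 1983 ; 8 | 1997 ; 11 | 1980

For each books row a, compute AVG(year) over rows sharing a.author_id.
Keep row a if a.year <= that per-group AVG.
  author_id=1: AVG(year) = 1997.333333
  author_id=2: AVG(year) = 1991.5
  author_id=3: AVG(year) = 2003.8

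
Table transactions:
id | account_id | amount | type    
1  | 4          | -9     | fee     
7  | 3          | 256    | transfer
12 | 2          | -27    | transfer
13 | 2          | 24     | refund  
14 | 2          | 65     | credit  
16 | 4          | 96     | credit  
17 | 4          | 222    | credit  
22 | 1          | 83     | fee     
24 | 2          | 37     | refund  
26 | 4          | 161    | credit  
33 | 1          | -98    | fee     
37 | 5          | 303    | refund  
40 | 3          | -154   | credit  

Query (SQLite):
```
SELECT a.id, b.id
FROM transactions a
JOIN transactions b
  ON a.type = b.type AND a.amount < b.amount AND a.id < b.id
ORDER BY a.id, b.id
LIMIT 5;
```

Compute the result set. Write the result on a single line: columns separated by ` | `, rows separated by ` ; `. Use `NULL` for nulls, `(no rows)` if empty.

1 | 22 ; 13 | 24 ; 13 | 37 ; 14 | 16 ; 14 | 17

Pairs (a,b) with same type, a.amount < b.amount, a.id < b.id.
type groups: credit:{14,16,17,26,40} fee:{1,22,33} refund:{13,24,37} transfer:{7,12}
Ordered by (a.id, b.id); first 5.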